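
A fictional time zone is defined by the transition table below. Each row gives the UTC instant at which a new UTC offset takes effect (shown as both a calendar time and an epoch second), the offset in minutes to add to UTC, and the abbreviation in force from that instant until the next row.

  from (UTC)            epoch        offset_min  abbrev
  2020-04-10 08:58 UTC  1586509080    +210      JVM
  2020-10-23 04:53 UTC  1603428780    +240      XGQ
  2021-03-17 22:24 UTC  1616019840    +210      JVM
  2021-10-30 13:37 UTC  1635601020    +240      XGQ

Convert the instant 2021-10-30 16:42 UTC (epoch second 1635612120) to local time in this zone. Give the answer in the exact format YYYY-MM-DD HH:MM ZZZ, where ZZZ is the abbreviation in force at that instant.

Query: 2021-10-30 16:42 UTC
Rule 4/4 (XGQ, +04:00): 2021-10-30 13:37 UTC ≤ query < +∞
16·60 + 42 + 240 = 1242 min
1242 = 0·1440 + 1242; 1242 = 20·60 + 42 → 20:42, same day
→ 2021-10-30 20:42 XGQ

2021-10-30 20:42 XGQ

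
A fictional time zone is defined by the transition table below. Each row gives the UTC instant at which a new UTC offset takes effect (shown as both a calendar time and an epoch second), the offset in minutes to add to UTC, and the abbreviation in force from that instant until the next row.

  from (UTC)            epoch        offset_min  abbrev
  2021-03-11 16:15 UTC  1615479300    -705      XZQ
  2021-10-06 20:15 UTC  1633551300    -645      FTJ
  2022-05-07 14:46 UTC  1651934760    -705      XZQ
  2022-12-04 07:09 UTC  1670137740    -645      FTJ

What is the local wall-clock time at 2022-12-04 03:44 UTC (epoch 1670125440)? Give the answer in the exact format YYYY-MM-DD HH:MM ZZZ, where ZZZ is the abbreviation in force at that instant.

2022-12-03 15:59 XZQ

Query: 2022-12-04 03:44 UTC
Rule 3/4 (XZQ, -11:45): 2022-05-07 14:46 UTC ≤ query < 2022-12-04 07:09 UTC
3·60 + 44 - 705 = -481 min
-481 = -1·1440 + 959; 959 = 15·60 + 59 → 15:59, 2022-12-04 - 1 day = 2022-12-03
→ 2022-12-03 15:59 XZQ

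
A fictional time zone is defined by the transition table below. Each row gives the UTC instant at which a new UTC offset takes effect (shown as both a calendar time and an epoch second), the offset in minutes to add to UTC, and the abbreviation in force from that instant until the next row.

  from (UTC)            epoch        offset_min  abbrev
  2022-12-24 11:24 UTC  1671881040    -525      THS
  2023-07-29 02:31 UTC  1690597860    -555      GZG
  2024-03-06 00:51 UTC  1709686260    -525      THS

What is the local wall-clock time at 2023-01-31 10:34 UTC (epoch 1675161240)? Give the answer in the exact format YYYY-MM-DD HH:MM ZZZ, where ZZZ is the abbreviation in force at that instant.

2023-01-31 01:49 THS

Query: 2023-01-31 10:34 UTC
Rule 1/3 (THS, -08:45): 2022-12-24 11:24 UTC ≤ query < 2023-07-29 02:31 UTC
10·60 + 34 - 525 = 109 min
109 = 0·1440 + 109; 109 = 1·60 + 49 → 01:49, same day
→ 2023-01-31 01:49 THS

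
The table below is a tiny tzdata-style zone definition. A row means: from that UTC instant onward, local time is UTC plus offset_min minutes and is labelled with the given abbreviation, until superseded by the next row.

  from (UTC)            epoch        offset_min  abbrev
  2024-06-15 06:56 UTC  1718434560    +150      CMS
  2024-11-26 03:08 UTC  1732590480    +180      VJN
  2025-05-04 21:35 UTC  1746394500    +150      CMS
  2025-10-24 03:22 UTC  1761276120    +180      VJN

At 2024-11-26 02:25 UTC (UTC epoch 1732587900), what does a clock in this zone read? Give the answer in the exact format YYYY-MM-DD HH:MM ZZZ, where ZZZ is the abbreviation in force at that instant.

Query: 2024-11-26 02:25 UTC
Rule 1/4 (CMS, +02:30): 2024-06-15 06:56 UTC ≤ query < 2024-11-26 03:08 UTC
2·60 + 25 + 150 = 295 min
295 = 0·1440 + 295; 295 = 4·60 + 55 → 04:55, same day
→ 2024-11-26 04:55 CMS

2024-11-26 04:55 CMS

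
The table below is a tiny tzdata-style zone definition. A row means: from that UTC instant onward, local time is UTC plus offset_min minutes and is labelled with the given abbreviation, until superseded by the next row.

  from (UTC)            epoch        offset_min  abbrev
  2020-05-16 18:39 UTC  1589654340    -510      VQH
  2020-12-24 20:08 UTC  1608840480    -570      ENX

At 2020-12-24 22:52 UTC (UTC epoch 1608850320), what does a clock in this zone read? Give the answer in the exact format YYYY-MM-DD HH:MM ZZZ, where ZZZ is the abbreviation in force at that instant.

Query: 2020-12-24 22:52 UTC
Rule 2/2 (ENX, -09:30): 2020-12-24 20:08 UTC ≤ query < +∞
22·60 + 52 - 570 = 802 min
802 = 0·1440 + 802; 802 = 13·60 + 22 → 13:22, same day
→ 2020-12-24 13:22 ENX

2020-12-24 13:22 ENX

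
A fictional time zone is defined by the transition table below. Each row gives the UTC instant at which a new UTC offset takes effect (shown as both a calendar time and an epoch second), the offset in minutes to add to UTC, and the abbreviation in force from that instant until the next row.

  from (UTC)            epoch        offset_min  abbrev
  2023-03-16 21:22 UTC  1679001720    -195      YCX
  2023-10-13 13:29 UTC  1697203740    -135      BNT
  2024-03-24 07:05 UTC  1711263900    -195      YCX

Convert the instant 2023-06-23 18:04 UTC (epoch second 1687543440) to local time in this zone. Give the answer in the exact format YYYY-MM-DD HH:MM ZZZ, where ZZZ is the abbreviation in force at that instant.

2023-06-23 14:49 YCX

Query: 2023-06-23 18:04 UTC
Rule 1/3 (YCX, -03:15): 2023-03-16 21:22 UTC ≤ query < 2023-10-13 13:29 UTC
18·60 + 4 - 195 = 889 min
889 = 0·1440 + 889; 889 = 14·60 + 49 → 14:49, same day
→ 2023-06-23 14:49 YCX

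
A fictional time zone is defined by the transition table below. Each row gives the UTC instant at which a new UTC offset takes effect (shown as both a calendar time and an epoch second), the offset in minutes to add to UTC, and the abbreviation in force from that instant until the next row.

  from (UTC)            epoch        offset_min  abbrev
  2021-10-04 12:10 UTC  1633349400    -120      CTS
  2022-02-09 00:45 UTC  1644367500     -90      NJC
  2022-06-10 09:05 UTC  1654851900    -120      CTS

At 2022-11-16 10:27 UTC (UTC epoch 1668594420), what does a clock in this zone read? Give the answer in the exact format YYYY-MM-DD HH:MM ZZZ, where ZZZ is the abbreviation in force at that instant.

Query: 2022-11-16 10:27 UTC
Rule 3/3 (CTS, -02:00): 2022-06-10 09:05 UTC ≤ query < +∞
10·60 + 27 - 120 = 507 min
507 = 0·1440 + 507; 507 = 8·60 + 27 → 08:27, same day
→ 2022-11-16 08:27 CTS

2022-11-16 08:27 CTS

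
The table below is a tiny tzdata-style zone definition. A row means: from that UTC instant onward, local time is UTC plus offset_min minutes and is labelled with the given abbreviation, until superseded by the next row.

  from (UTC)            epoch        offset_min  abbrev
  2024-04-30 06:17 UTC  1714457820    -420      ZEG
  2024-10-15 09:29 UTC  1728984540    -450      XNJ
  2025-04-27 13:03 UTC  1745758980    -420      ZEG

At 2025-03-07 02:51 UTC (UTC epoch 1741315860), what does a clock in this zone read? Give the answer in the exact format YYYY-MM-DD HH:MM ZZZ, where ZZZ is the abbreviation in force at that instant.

Query: 2025-03-07 02:51 UTC
Rule 2/3 (XNJ, -07:30): 2024-10-15 09:29 UTC ≤ query < 2025-04-27 13:03 UTC
2·60 + 51 - 450 = -279 min
-279 = -1·1440 + 1161; 1161 = 19·60 + 21 → 19:21, 2025-03-07 - 1 day = 2025-03-06
→ 2025-03-06 19:21 XNJ

2025-03-06 19:21 XNJ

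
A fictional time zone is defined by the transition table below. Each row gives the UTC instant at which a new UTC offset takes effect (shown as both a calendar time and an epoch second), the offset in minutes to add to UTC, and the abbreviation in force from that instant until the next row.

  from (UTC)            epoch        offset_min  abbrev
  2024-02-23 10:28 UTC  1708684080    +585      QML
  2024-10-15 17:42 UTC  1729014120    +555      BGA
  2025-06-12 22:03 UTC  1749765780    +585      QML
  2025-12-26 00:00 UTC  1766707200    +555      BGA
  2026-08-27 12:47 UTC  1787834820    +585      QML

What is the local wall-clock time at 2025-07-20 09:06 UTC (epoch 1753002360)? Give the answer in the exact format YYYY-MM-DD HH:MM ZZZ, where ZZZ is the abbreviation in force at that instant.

Query: 2025-07-20 09:06 UTC
Rule 3/5 (QML, +09:45): 2025-06-12 22:03 UTC ≤ query < 2025-12-26 00:00 UTC
9·60 + 6 + 585 = 1131 min
1131 = 0·1440 + 1131; 1131 = 18·60 + 51 → 18:51, same day
→ 2025-07-20 18:51 QML

2025-07-20 18:51 QML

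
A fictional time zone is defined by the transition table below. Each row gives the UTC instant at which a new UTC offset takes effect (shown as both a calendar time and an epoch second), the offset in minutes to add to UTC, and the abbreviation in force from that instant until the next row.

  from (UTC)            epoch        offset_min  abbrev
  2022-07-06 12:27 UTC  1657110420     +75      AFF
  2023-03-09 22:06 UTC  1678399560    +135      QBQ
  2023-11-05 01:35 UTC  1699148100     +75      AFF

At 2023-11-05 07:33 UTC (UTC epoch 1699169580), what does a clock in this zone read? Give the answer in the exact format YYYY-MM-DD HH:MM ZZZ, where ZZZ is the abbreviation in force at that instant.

Query: 2023-11-05 07:33 UTC
Rule 3/3 (AFF, +01:15): 2023-11-05 01:35 UTC ≤ query < +∞
7·60 + 33 + 75 = 528 min
528 = 0·1440 + 528; 528 = 8·60 + 48 → 08:48, same day
→ 2023-11-05 08:48 AFF

2023-11-05 08:48 AFF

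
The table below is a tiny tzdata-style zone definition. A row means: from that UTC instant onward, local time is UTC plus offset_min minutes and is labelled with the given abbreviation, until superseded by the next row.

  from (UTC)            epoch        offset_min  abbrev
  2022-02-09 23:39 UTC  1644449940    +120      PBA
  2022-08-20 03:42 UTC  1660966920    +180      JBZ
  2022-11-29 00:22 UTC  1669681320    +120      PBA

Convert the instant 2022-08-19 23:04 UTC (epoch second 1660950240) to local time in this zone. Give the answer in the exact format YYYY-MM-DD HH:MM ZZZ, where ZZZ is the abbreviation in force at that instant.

Query: 2022-08-19 23:04 UTC
Rule 1/3 (PBA, +02:00): 2022-02-09 23:39 UTC ≤ query < 2022-08-20 03:42 UTC
23·60 + 4 + 120 = 1504 min
1504 = 1·1440 + 64; 64 = 1·60 + 4 → 01:04, 2022-08-19 + 1 day = 2022-08-20
→ 2022-08-20 01:04 PBA

2022-08-20 01:04 PBA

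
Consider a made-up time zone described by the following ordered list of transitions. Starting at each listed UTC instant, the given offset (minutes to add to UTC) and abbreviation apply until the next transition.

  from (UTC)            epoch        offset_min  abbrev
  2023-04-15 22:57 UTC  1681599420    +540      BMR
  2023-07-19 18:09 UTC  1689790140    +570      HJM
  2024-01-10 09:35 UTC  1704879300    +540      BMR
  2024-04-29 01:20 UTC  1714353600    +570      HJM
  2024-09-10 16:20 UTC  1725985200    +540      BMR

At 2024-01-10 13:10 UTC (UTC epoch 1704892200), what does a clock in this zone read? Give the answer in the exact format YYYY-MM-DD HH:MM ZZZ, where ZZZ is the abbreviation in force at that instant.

Query: 2024-01-10 13:10 UTC
Rule 3/5 (BMR, +09:00): 2024-01-10 09:35 UTC ≤ query < 2024-04-29 01:20 UTC
13·60 + 10 + 540 = 1330 min
1330 = 0·1440 + 1330; 1330 = 22·60 + 10 → 22:10, same day
→ 2024-01-10 22:10 BMR

2024-01-10 22:10 BMR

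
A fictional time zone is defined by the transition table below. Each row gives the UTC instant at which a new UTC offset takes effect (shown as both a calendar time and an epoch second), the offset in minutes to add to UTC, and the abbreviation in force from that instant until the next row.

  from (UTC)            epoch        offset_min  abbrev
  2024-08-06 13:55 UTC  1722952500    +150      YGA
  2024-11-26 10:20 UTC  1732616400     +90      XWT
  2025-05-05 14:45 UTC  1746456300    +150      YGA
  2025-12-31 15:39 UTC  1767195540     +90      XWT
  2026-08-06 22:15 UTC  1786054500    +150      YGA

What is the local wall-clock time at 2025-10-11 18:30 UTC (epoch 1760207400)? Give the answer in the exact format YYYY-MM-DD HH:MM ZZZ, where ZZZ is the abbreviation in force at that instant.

Query: 2025-10-11 18:30 UTC
Rule 3/5 (YGA, +02:30): 2025-05-05 14:45 UTC ≤ query < 2025-12-31 15:39 UTC
18·60 + 30 + 150 = 1260 min
1260 = 0·1440 + 1260; 1260 = 21·60 + 0 → 21:00, same day
→ 2025-10-11 21:00 YGA

2025-10-11 21:00 YGA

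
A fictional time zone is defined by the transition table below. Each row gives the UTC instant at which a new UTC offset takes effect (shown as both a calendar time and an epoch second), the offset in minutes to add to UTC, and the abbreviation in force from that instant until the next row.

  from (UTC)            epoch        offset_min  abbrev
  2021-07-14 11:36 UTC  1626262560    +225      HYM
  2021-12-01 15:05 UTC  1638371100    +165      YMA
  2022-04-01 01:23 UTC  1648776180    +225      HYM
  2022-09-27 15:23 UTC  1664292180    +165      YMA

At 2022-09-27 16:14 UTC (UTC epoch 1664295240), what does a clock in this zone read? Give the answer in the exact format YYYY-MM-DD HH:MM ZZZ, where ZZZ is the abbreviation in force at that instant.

2022-09-27 18:59 YMA

Query: 2022-09-27 16:14 UTC
Rule 4/4 (YMA, +02:45): 2022-09-27 15:23 UTC ≤ query < +∞
16·60 + 14 + 165 = 1139 min
1139 = 0·1440 + 1139; 1139 = 18·60 + 59 → 18:59, same day
→ 2022-09-27 18:59 YMA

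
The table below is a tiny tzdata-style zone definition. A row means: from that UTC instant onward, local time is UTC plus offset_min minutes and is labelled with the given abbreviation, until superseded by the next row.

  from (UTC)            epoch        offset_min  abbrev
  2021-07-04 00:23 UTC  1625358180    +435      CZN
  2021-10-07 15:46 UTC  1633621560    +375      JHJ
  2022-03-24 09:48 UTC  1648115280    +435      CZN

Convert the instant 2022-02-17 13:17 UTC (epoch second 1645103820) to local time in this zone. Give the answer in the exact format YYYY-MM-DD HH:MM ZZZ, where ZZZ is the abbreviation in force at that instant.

Query: 2022-02-17 13:17 UTC
Rule 2/3 (JHJ, +06:15): 2021-10-07 15:46 UTC ≤ query < 2022-03-24 09:48 UTC
13·60 + 17 + 375 = 1172 min
1172 = 0·1440 + 1172; 1172 = 19·60 + 32 → 19:32, same day
→ 2022-02-17 19:32 JHJ

2022-02-17 19:32 JHJ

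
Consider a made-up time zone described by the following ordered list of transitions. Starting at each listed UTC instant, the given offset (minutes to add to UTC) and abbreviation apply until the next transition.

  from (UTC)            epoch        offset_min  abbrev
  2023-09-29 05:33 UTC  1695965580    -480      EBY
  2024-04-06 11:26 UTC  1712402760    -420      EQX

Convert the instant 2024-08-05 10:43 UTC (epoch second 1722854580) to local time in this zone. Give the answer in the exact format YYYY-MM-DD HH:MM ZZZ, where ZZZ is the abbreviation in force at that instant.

Query: 2024-08-05 10:43 UTC
Rule 2/2 (EQX, -07:00): 2024-04-06 11:26 UTC ≤ query < +∞
10·60 + 43 - 420 = 223 min
223 = 0·1440 + 223; 223 = 3·60 + 43 → 03:43, same day
→ 2024-08-05 03:43 EQX

2024-08-05 03:43 EQX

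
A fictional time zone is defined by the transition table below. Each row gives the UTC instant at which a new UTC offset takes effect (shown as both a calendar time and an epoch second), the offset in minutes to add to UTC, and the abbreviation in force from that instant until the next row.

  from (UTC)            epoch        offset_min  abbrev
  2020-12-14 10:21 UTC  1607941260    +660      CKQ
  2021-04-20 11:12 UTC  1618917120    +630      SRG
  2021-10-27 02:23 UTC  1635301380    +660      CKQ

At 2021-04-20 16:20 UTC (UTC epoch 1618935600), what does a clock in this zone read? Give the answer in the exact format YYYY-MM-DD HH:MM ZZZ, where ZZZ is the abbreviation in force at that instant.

Query: 2021-04-20 16:20 UTC
Rule 2/3 (SRG, +10:30): 2021-04-20 11:12 UTC ≤ query < 2021-10-27 02:23 UTC
16·60 + 20 + 630 = 1610 min
1610 = 1·1440 + 170; 170 = 2·60 + 50 → 02:50, 2021-04-20 + 1 day = 2021-04-21
→ 2021-04-21 02:50 SRG

2021-04-21 02:50 SRG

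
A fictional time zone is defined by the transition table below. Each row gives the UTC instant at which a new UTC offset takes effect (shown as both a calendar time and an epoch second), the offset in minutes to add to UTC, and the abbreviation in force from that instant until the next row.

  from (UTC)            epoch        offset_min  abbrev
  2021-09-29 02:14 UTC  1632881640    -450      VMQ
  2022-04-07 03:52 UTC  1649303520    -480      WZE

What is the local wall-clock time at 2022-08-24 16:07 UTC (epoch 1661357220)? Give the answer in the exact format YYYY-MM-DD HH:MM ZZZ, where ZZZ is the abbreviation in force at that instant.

2022-08-24 08:07 WZE

Query: 2022-08-24 16:07 UTC
Rule 2/2 (WZE, -08:00): 2022-04-07 03:52 UTC ≤ query < +∞
16·60 + 7 - 480 = 487 min
487 = 0·1440 + 487; 487 = 8·60 + 7 → 08:07, same day
→ 2022-08-24 08:07 WZE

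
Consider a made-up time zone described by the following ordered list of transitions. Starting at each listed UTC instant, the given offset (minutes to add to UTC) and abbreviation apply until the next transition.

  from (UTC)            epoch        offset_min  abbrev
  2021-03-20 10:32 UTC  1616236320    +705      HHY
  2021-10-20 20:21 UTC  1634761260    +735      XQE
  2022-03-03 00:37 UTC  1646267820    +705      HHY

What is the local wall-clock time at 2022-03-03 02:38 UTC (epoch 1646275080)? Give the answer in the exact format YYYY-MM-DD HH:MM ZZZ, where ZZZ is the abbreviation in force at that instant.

Query: 2022-03-03 02:38 UTC
Rule 3/3 (HHY, +11:45): 2022-03-03 00:37 UTC ≤ query < +∞
2·60 + 38 + 705 = 863 min
863 = 0·1440 + 863; 863 = 14·60 + 23 → 14:23, same day
→ 2022-03-03 14:23 HHY

2022-03-03 14:23 HHY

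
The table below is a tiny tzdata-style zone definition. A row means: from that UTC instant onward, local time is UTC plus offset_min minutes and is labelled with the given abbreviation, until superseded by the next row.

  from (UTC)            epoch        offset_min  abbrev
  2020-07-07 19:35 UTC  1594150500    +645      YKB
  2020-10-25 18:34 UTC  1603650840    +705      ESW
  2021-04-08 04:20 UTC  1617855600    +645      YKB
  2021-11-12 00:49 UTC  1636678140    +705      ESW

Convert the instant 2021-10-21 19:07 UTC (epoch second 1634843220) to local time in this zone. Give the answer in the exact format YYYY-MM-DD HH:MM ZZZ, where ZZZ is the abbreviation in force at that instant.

2021-10-22 05:52 YKB

Query: 2021-10-21 19:07 UTC
Rule 3/4 (YKB, +10:45): 2021-04-08 04:20 UTC ≤ query < 2021-11-12 00:49 UTC
19·60 + 7 + 645 = 1792 min
1792 = 1·1440 + 352; 352 = 5·60 + 52 → 05:52, 2021-10-21 + 1 day = 2021-10-22
→ 2021-10-22 05:52 YKB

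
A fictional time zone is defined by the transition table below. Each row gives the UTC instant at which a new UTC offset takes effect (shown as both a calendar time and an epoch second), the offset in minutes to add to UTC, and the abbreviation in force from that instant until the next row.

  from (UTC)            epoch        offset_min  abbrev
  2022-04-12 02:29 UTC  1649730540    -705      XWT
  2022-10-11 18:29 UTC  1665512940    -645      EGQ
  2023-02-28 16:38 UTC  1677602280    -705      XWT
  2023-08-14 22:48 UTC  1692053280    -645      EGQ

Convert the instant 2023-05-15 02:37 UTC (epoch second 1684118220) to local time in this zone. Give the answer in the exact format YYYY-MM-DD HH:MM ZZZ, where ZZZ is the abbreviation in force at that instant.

2023-05-14 14:52 XWT

Query: 2023-05-15 02:37 UTC
Rule 3/4 (XWT, -11:45): 2023-02-28 16:38 UTC ≤ query < 2023-08-14 22:48 UTC
2·60 + 37 - 705 = -548 min
-548 = -1·1440 + 892; 892 = 14·60 + 52 → 14:52, 2023-05-15 - 1 day = 2023-05-14
→ 2023-05-14 14:52 XWT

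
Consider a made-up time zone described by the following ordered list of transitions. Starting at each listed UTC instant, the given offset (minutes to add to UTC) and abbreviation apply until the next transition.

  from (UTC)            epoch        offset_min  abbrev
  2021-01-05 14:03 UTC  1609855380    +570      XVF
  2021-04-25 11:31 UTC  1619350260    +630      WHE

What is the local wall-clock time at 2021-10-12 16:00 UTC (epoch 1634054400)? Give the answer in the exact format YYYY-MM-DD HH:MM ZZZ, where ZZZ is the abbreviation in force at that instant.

2021-10-13 02:30 WHE

Query: 2021-10-12 16:00 UTC
Rule 2/2 (WHE, +10:30): 2021-04-25 11:31 UTC ≤ query < +∞
16·60 + 0 + 630 = 1590 min
1590 = 1·1440 + 150; 150 = 2·60 + 30 → 02:30, 2021-10-12 + 1 day = 2021-10-13
→ 2021-10-13 02:30 WHE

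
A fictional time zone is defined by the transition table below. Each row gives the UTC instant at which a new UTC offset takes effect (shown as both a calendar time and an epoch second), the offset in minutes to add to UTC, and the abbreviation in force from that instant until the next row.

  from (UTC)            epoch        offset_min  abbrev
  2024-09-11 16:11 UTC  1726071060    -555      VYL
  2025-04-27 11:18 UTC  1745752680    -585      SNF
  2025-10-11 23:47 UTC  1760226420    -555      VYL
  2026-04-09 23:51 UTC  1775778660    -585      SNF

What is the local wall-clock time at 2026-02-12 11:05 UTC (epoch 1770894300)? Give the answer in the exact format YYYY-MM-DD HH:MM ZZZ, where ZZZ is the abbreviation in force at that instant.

2026-02-12 01:50 VYL

Query: 2026-02-12 11:05 UTC
Rule 3/4 (VYL, -09:15): 2025-10-11 23:47 UTC ≤ query < 2026-04-09 23:51 UTC
11·60 + 5 - 555 = 110 min
110 = 0·1440 + 110; 110 = 1·60 + 50 → 01:50, same day
→ 2026-02-12 01:50 VYL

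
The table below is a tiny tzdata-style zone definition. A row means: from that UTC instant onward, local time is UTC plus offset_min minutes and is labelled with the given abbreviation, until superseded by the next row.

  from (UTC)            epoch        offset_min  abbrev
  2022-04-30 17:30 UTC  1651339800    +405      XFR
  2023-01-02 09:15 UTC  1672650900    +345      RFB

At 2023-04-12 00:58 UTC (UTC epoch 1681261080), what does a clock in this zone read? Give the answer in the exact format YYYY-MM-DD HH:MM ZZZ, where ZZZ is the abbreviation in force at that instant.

2023-04-12 06:43 RFB

Query: 2023-04-12 00:58 UTC
Rule 2/2 (RFB, +05:45): 2023-01-02 09:15 UTC ≤ query < +∞
0·60 + 58 + 345 = 403 min
403 = 0·1440 + 403; 403 = 6·60 + 43 → 06:43, same day
→ 2023-04-12 06:43 RFB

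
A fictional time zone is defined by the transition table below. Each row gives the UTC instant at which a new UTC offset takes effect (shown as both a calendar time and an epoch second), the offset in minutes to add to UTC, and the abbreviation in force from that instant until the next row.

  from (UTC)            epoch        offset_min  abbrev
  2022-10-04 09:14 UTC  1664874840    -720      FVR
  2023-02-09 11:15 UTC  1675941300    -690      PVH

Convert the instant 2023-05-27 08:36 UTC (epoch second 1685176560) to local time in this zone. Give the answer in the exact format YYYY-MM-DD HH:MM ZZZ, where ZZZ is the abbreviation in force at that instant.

2023-05-26 21:06 PVH

Query: 2023-05-27 08:36 UTC
Rule 2/2 (PVH, -11:30): 2023-02-09 11:15 UTC ≤ query < +∞
8·60 + 36 - 690 = -174 min
-174 = -1·1440 + 1266; 1266 = 21·60 + 6 → 21:06, 2023-05-27 - 1 day = 2023-05-26
→ 2023-05-26 21:06 PVH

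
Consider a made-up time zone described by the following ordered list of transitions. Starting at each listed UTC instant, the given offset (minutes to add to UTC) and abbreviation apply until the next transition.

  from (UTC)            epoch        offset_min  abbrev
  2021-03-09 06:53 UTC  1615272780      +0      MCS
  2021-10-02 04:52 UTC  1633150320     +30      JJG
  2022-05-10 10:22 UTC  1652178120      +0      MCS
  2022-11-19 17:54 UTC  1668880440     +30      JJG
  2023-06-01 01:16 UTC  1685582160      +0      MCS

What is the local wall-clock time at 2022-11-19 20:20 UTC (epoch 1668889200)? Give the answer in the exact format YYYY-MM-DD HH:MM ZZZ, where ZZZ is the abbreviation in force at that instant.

Query: 2022-11-19 20:20 UTC
Rule 4/5 (JJG, +00:30): 2022-11-19 17:54 UTC ≤ query < 2023-06-01 01:16 UTC
20·60 + 20 + 30 = 1250 min
1250 = 0·1440 + 1250; 1250 = 20·60 + 50 → 20:50, same day
→ 2022-11-19 20:50 JJG

2022-11-19 20:50 JJG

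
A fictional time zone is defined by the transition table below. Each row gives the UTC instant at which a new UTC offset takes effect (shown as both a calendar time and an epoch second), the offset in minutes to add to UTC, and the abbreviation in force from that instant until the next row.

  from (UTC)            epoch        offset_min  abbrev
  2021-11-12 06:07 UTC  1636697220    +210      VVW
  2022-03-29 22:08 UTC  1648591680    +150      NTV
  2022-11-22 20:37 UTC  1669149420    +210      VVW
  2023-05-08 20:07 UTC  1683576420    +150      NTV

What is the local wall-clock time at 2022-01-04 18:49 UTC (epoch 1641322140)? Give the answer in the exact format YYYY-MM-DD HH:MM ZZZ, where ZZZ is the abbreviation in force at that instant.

Query: 2022-01-04 18:49 UTC
Rule 1/4 (VVW, +03:30): 2021-11-12 06:07 UTC ≤ query < 2022-03-29 22:08 UTC
18·60 + 49 + 210 = 1339 min
1339 = 0·1440 + 1339; 1339 = 22·60 + 19 → 22:19, same day
→ 2022-01-04 22:19 VVW

2022-01-04 22:19 VVW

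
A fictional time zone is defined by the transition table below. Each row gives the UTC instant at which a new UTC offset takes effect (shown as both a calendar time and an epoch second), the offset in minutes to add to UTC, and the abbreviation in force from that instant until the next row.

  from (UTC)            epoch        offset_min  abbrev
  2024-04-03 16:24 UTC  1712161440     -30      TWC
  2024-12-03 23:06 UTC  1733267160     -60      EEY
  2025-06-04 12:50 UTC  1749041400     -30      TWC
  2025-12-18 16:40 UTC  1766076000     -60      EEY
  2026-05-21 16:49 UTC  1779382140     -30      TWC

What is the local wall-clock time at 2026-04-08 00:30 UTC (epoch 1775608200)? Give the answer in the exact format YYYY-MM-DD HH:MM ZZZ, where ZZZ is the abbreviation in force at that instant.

Query: 2026-04-08 00:30 UTC
Rule 4/5 (EEY, -01:00): 2025-12-18 16:40 UTC ≤ query < 2026-05-21 16:49 UTC
0·60 + 30 - 60 = -30 min
-30 = -1·1440 + 1410; 1410 = 23·60 + 30 → 23:30, 2026-04-08 - 1 day = 2026-04-07
→ 2026-04-07 23:30 EEY

2026-04-07 23:30 EEY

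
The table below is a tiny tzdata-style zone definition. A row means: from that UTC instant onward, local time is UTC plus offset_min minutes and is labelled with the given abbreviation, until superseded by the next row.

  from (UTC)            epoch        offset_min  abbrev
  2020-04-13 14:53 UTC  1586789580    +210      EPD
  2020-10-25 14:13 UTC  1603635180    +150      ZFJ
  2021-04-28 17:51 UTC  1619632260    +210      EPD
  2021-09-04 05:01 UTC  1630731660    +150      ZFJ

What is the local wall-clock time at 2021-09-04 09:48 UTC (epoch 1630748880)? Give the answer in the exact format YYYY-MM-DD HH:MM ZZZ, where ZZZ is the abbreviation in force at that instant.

2021-09-04 12:18 ZFJ

Query: 2021-09-04 09:48 UTC
Rule 4/4 (ZFJ, +02:30): 2021-09-04 05:01 UTC ≤ query < +∞
9·60 + 48 + 150 = 738 min
738 = 0·1440 + 738; 738 = 12·60 + 18 → 12:18, same day
→ 2021-09-04 12:18 ZFJ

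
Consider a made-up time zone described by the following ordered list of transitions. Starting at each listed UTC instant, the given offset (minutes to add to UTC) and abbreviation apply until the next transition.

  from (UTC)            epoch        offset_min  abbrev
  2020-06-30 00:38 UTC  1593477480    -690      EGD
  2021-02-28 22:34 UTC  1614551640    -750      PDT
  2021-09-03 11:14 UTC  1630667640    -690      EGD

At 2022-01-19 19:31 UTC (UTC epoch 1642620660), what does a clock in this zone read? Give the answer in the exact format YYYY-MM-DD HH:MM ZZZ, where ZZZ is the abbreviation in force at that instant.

Query: 2022-01-19 19:31 UTC
Rule 3/3 (EGD, -11:30): 2021-09-03 11:14 UTC ≤ query < +∞
19·60 + 31 - 690 = 481 min
481 = 0·1440 + 481; 481 = 8·60 + 1 → 08:01, same day
→ 2022-01-19 08:01 EGD

2022-01-19 08:01 EGD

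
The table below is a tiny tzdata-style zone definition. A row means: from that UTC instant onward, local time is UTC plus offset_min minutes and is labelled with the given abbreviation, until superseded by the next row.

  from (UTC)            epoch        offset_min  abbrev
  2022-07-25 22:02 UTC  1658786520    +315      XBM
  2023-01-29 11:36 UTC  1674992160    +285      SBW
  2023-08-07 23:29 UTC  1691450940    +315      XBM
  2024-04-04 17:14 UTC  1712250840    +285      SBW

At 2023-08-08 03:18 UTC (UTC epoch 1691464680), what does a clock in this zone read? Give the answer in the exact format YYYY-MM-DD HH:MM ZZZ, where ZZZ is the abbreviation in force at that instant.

Query: 2023-08-08 03:18 UTC
Rule 3/4 (XBM, +05:15): 2023-08-07 23:29 UTC ≤ query < 2024-04-04 17:14 UTC
3·60 + 18 + 315 = 513 min
513 = 0·1440 + 513; 513 = 8·60 + 33 → 08:33, same day
→ 2023-08-08 08:33 XBM

2023-08-08 08:33 XBM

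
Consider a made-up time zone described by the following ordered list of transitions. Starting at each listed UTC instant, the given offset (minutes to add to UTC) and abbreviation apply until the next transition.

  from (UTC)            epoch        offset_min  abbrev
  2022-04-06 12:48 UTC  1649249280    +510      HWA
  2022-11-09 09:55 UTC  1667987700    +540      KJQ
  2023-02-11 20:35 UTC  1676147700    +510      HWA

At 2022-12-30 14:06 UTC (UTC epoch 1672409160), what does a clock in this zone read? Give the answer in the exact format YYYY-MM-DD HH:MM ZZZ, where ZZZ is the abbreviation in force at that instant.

Query: 2022-12-30 14:06 UTC
Rule 2/3 (KJQ, +09:00): 2022-11-09 09:55 UTC ≤ query < 2023-02-11 20:35 UTC
14·60 + 6 + 540 = 1386 min
1386 = 0·1440 + 1386; 1386 = 23·60 + 6 → 23:06, same day
→ 2022-12-30 23:06 KJQ

2022-12-30 23:06 KJQ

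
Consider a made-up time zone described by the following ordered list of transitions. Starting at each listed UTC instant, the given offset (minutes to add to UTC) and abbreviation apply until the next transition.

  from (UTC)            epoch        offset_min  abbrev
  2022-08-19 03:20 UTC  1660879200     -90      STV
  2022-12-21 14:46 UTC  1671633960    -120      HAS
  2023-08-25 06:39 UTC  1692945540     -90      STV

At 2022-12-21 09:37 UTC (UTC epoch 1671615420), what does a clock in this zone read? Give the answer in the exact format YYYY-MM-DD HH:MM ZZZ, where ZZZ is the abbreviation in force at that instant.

Query: 2022-12-21 09:37 UTC
Rule 1/3 (STV, -01:30): 2022-08-19 03:20 UTC ≤ query < 2022-12-21 14:46 UTC
9·60 + 37 - 90 = 487 min
487 = 0·1440 + 487; 487 = 8·60 + 7 → 08:07, same day
→ 2022-12-21 08:07 STV

2022-12-21 08:07 STV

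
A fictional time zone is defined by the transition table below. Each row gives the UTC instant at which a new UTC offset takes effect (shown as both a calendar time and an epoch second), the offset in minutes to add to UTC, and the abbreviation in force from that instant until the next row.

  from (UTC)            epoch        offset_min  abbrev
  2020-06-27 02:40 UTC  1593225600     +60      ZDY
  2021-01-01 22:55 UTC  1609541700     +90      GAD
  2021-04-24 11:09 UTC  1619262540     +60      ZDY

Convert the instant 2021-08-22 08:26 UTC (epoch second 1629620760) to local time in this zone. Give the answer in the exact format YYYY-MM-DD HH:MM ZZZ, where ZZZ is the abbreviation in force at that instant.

2021-08-22 09:26 ZDY

Query: 2021-08-22 08:26 UTC
Rule 3/3 (ZDY, +01:00): 2021-04-24 11:09 UTC ≤ query < +∞
8·60 + 26 + 60 = 566 min
566 = 0·1440 + 566; 566 = 9·60 + 26 → 09:26, same day
→ 2021-08-22 09:26 ZDY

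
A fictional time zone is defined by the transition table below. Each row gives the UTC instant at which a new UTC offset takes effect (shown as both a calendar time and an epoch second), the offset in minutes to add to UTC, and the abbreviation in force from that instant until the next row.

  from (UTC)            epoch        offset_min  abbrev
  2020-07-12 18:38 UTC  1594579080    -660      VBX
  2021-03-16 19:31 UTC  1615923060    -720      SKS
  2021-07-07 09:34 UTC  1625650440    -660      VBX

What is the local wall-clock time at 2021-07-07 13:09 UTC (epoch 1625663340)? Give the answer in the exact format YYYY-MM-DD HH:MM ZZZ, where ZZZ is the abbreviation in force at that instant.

Query: 2021-07-07 13:09 UTC
Rule 3/3 (VBX, -11:00): 2021-07-07 09:34 UTC ≤ query < +∞
13·60 + 9 - 660 = 129 min
129 = 0·1440 + 129; 129 = 2·60 + 9 → 02:09, same day
→ 2021-07-07 02:09 VBX

2021-07-07 02:09 VBX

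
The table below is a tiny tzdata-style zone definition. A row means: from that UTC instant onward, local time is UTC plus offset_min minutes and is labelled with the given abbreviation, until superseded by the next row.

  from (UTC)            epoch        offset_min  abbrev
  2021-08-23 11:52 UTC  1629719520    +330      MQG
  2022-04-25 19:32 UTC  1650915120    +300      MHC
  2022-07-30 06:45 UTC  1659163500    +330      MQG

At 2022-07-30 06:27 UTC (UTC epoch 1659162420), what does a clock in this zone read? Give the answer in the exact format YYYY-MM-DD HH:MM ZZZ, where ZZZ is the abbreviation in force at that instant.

Query: 2022-07-30 06:27 UTC
Rule 2/3 (MHC, +05:00): 2022-04-25 19:32 UTC ≤ query < 2022-07-30 06:45 UTC
6·60 + 27 + 300 = 687 min
687 = 0·1440 + 687; 687 = 11·60 + 27 → 11:27, same day
→ 2022-07-30 11:27 MHC

2022-07-30 11:27 MHC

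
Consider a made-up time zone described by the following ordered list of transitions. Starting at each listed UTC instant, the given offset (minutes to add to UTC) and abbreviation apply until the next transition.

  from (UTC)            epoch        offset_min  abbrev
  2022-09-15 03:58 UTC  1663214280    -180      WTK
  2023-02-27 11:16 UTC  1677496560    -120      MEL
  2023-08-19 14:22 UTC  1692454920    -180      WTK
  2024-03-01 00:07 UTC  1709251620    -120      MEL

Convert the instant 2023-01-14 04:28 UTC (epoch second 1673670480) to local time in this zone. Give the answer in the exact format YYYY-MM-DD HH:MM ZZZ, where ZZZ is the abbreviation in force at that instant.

Query: 2023-01-14 04:28 UTC
Rule 1/4 (WTK, -03:00): 2022-09-15 03:58 UTC ≤ query < 2023-02-27 11:16 UTC
4·60 + 28 - 180 = 88 min
88 = 0·1440 + 88; 88 = 1·60 + 28 → 01:28, same day
→ 2023-01-14 01:28 WTK

2023-01-14 01:28 WTK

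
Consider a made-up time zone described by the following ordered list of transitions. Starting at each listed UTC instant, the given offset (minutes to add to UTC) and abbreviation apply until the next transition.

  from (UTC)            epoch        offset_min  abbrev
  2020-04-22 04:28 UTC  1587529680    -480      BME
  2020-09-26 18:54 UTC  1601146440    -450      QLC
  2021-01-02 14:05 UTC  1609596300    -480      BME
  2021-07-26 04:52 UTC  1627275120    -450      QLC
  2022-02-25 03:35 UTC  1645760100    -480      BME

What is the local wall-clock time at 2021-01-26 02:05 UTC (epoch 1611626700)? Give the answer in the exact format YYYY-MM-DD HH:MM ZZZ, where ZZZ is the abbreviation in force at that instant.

Query: 2021-01-26 02:05 UTC
Rule 3/5 (BME, -08:00): 2021-01-02 14:05 UTC ≤ query < 2021-07-26 04:52 UTC
2·60 + 5 - 480 = -355 min
-355 = -1·1440 + 1085; 1085 = 18·60 + 5 → 18:05, 2021-01-26 - 1 day = 2021-01-25
→ 2021-01-25 18:05 BME

2021-01-25 18:05 BME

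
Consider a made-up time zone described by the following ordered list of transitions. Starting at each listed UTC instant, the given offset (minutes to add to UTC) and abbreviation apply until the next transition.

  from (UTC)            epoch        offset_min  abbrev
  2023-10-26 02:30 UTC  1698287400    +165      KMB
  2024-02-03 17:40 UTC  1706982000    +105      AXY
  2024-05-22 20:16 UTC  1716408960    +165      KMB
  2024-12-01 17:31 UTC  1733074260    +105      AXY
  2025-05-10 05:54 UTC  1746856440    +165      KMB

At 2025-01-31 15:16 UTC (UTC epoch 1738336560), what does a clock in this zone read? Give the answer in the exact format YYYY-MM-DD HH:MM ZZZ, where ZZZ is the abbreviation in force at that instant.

Query: 2025-01-31 15:16 UTC
Rule 4/5 (AXY, +01:45): 2024-12-01 17:31 UTC ≤ query < 2025-05-10 05:54 UTC
15·60 + 16 + 105 = 1021 min
1021 = 0·1440 + 1021; 1021 = 17·60 + 1 → 17:01, same day
→ 2025-01-31 17:01 AXY

2025-01-31 17:01 AXY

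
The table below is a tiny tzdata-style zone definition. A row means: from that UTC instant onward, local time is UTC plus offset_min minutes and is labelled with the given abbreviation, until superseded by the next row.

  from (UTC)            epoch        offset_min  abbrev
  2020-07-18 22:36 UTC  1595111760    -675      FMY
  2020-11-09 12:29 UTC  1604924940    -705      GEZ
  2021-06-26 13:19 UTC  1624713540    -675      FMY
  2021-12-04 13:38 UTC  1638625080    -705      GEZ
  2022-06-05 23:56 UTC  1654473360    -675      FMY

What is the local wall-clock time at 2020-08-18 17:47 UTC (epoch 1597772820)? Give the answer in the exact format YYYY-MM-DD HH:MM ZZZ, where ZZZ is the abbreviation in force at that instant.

2020-08-18 06:32 FMY

Query: 2020-08-18 17:47 UTC
Rule 1/5 (FMY, -11:15): 2020-07-18 22:36 UTC ≤ query < 2020-11-09 12:29 UTC
17·60 + 47 - 675 = 392 min
392 = 0·1440 + 392; 392 = 6·60 + 32 → 06:32, same day
→ 2020-08-18 06:32 FMY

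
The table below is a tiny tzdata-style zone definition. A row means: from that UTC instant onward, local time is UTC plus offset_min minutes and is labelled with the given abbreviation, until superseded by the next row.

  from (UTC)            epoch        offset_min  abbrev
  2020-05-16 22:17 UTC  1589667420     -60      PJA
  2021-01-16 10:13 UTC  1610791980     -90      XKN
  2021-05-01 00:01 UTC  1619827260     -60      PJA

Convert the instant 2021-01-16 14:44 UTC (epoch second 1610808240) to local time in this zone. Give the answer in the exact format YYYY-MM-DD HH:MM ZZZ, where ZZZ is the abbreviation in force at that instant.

2021-01-16 13:14 XKN

Query: 2021-01-16 14:44 UTC
Rule 2/3 (XKN, -01:30): 2021-01-16 10:13 UTC ≤ query < 2021-05-01 00:01 UTC
14·60 + 44 - 90 = 794 min
794 = 0·1440 + 794; 794 = 13·60 + 14 → 13:14, same day
→ 2021-01-16 13:14 XKN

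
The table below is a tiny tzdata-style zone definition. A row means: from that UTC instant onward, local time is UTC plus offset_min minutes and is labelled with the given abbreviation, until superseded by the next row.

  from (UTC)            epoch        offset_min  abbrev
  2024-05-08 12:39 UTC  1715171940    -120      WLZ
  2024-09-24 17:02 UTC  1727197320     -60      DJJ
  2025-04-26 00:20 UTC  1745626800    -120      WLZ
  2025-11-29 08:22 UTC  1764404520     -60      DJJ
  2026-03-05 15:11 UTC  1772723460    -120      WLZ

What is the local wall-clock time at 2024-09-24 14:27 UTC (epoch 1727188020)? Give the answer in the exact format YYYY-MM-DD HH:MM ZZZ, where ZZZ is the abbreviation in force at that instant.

2024-09-24 12:27 WLZ

Query: 2024-09-24 14:27 UTC
Rule 1/5 (WLZ, -02:00): 2024-05-08 12:39 UTC ≤ query < 2024-09-24 17:02 UTC
14·60 + 27 - 120 = 747 min
747 = 0·1440 + 747; 747 = 12·60 + 27 → 12:27, same day
→ 2024-09-24 12:27 WLZ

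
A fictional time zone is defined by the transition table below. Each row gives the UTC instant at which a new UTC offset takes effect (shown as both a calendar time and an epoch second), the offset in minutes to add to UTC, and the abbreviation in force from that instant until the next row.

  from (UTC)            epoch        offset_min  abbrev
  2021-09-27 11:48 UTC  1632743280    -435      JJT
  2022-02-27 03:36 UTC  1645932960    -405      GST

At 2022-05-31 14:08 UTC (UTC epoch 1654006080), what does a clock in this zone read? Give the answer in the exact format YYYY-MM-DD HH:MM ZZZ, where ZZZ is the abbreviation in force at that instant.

Query: 2022-05-31 14:08 UTC
Rule 2/2 (GST, -06:45): 2022-02-27 03:36 UTC ≤ query < +∞
14·60 + 8 - 405 = 443 min
443 = 0·1440 + 443; 443 = 7·60 + 23 → 07:23, same day
→ 2022-05-31 07:23 GST

2022-05-31 07:23 GST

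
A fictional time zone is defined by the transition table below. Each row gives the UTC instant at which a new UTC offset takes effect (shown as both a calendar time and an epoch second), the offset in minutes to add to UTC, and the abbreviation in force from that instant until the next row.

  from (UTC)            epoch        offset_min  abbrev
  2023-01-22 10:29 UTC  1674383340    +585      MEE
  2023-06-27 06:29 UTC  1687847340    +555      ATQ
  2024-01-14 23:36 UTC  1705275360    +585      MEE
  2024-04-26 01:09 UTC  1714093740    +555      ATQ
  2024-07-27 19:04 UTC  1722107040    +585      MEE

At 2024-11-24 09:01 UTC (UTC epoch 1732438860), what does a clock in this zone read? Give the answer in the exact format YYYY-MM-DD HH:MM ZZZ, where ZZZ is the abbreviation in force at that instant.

Query: 2024-11-24 09:01 UTC
Rule 5/5 (MEE, +09:45): 2024-07-27 19:04 UTC ≤ query < +∞
9·60 + 1 + 585 = 1126 min
1126 = 0·1440 + 1126; 1126 = 18·60 + 46 → 18:46, same day
→ 2024-11-24 18:46 MEE

2024-11-24 18:46 MEE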